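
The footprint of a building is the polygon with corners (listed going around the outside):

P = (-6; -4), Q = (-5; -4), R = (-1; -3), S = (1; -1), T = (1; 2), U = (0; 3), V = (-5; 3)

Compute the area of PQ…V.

39

P→Q: (-6)(-4) − (-5)(-4) = 4
Q→R: (-5)(-3) − (-1)(-4) = 11
R→S: (-1)(-1) − (1)(-3) = 4
S→T: (1)(2) − (1)(-1) = 3
T→U: (1)(3) − (0)(2) = 3
U→V: (0)(3) − (-5)(3) = 15
V→P: (-5)(-4) − (-6)(3) = 38
Σ = 78
Area = |Σ|/2 = 39.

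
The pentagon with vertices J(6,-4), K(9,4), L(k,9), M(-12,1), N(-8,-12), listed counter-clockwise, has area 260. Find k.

-5

Write out the shoelace sum; only the two edges meeting at L involve k:
2·Area = [(9·9 − k·4) + (k·1 − (-12)·9)] + 316
       = -3·k + 505 = 520
⇒ k = -5.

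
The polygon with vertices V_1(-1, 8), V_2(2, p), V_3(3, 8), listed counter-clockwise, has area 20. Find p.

Write out the shoelace sum; only the two edges meeting at V_2 involve p:
2·Area = [((-1)·p − 2·8) + (2·8 − 3·p)] + 32
       = -4·p + 32 = 40
⇒ p = -2.

-2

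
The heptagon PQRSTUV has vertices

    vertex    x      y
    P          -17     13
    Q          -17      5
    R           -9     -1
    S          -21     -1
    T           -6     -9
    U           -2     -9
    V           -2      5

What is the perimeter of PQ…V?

|PQ| = √((0)² + (-8)²) = √64 = 8
|QR| = √((8)² + (-6)²) = √100 = 10
|RS| = √((-12)² + (0)²) = √144 = 12
|ST| = √((15)² + (-8)²) = √289 = 17
|TU| = √((4)² + (0)²) = √16 = 4
|UV| = √((0)² + (14)²) = √196 = 14
|VP| = √((-15)² + (8)²) = √289 = 17
Perimeter = 8 + 10 + 12 + 17 + 4 + 14 + 17 = 82.

82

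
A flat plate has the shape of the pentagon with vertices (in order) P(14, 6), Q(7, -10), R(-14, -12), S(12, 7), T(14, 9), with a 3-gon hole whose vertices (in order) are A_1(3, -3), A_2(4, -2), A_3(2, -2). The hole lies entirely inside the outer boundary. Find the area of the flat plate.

195

Outer boundary:
Apply the shoelace formula: 2A = Σ (x_i·y_{i+1} − x_{i+1}·y_i), indices taken mod 5.
P→Q: (14)(-10) − (7)(6) = -182
Q→R: (7)(-12) − (-14)(-10) = -224
R→S: (-14)(7) − (12)(-12) = 46
S→T: (12)(9) − (14)(7) = 10
T→P: (14)(6) − (14)(9) = -42
Σ = -392
Area = |Σ|/2 = 196.
Hole:
A_1→A_2: (3)(-2) − (4)(-3) = 6
A_2→A_3: (4)(-2) − (2)(-2) = -4
A_3→A_1: (2)(-3) − (3)(-2) = 0
Σ = 2
Area = |Σ|/2 = 1.
Net area = 196 − 1 = 195.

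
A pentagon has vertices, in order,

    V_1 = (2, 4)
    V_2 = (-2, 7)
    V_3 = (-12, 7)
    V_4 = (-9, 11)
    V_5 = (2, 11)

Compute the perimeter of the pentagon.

|V_1V_2| = √((-4)² + (3)²) = √25 = 5
|V_2V_3| = √((-10)² + (0)²) = √100 = 10
|V_3V_4| = √((3)² + (4)²) = √25 = 5
|V_4V_5| = √((11)² + (0)²) = √121 = 11
|V_5V_1| = √((0)² + (-7)²) = √49 = 7
Perimeter = 5 + 10 + 5 + 11 + 7 = 38.

38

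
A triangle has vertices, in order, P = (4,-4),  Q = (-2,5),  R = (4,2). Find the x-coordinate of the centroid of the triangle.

Apply the shoelace (surveyor's) formula. First the cross-terms c_i = x_i·y_{i+1} − x_{i+1}·y_i:
  12, -24, -24  ⇒  2A = -36, A = -18.
Then Σ (x_i + x_{i+1})·c_i = -216, so x̄ = -216 / (6·(-18)) = 2.

2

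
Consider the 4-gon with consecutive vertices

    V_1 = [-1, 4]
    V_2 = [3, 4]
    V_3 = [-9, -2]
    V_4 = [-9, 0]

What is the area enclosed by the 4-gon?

Cross-terms: -16, 30, -18, -36  ⇒  Σ = -40
Area = |Σ|/2 = 20.

20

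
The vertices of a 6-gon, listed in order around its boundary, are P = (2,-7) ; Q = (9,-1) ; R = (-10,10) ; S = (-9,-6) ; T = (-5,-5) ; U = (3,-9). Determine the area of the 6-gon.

Apply the shoelace (surveyor's) formula: 2A = Σ (x_i·y_{i+1} − x_{i+1}·y_i), indices taken mod 6.
Σ = (61) + (80) + (150) + (15) + (60) + (-3) = 363
Area = |Σ|/2 = 181.5.

181.5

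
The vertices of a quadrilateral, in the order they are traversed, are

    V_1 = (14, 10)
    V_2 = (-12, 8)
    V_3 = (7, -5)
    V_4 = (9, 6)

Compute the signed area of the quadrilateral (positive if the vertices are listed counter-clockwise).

164.5

Apply the shoelace (surveyor's) formula: 2A = Σ (x_i·y_{i+1} − x_{i+1}·y_i), indices taken mod 4.
Cross-terms: 232, 4, 87, 6  ⇒  Σ = 329
Signed area = Σ/2 = 164.5 (positive ⇒ counter-clockwise traversal).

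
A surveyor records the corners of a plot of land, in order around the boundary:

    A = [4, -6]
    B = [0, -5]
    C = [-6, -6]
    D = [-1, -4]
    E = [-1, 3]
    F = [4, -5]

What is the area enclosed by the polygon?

Apply the shoelace (surveyor's) formula: 2A = Σ (x_i·y_{i+1} − x_{i+1}·y_i), indices taken mod 6.
Σ = (-20) + (-30) + (18) + (-7) + (-7) + (-4) = -50
Area = |Σ|/2 = 25.

25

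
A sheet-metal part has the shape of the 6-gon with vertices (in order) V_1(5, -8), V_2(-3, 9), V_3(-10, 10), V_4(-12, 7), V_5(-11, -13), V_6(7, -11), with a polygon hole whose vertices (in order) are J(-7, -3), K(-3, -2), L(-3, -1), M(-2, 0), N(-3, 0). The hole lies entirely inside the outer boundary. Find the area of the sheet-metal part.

Outer boundary:
Apply the shoelace formula: 2A = Σ (x_i·y_{i+1} − x_{i+1}·y_i), indices taken mod 6.
V_1→V_2: (5)(9) − (-3)(-8) = 21
V_2→V_3: (-3)(10) − (-10)(9) = 60
V_3→V_4: (-10)(7) − (-12)(10) = 50
V_4→V_5: (-12)(-13) − (-11)(7) = 233
V_5→V_6: (-11)(-11) − (7)(-13) = 212
V_6→V_1: (7)(-8) − (5)(-11) = -1
Σ = 575
Area = |Σ|/2 = 287.5.
Hole:
Apply the surveyor's formula: 2A = Σ (x_i·y_{i+1} − x_{i+1}·y_i), indices taken mod 5.
Σ = (5) + (-3) + (-2) + (0) + (9) = 9
Area = |Σ|/2 = 4.5.
Net area = 287.5 − 4.5 = 283.

283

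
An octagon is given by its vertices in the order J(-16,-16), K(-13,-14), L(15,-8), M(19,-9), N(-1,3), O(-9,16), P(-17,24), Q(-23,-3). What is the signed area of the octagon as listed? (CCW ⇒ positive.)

Cross-terms: 16, 314, 17, 48, 11, 56, 603, 320  ⇒  Σ = 1385
Signed area = Σ/2 = 692.5 (positive ⇒ counter-clockwise traversal).

692.5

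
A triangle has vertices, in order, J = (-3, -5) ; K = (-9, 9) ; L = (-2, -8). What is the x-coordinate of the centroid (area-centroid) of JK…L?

Apply Gauss's area formula. First the cross-terms c_i = x_i·y_{i+1} − x_{i+1}·y_i:
  -72, 90, -14  ⇒  2A = 4, A = 2.
Then Σ (x_i + x_{i+1})·c_i = -56, so x̄ = -56 / (6·2) = -14/3.

-14/3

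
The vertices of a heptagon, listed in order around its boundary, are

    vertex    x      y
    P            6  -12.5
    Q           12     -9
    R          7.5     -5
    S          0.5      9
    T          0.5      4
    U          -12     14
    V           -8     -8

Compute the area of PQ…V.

291

Apply Gauss's area formula: 2A = Σ (x_i·y_{i+1} − x_{i+1}·y_i), indices taken mod 7.
Σ = (96) + (7.5) + (70) + (-2.5) + (55) + (208) + (148) = 582
Area = |Σ|/2 = 291.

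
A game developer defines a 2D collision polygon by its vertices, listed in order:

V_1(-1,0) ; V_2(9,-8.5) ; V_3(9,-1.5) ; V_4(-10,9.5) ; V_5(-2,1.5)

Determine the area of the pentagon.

73.75

Apply the shoelace formula: 2A = Σ (x_i·y_{i+1} − x_{i+1}·y_i), indices taken mod 5.
Cross-terms: 8.5, 63, 70.5, 4, 1.5  ⇒  Σ = 147.5
Area = |Σ|/2 = 73.75.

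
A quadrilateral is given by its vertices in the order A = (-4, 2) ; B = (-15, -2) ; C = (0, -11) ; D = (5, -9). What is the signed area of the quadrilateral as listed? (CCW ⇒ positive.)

116

Apply the surveyor's formula: 2A = Σ (x_i·y_{i+1} − x_{i+1}·y_i), indices taken mod 4.
Cross-terms: 38, 165, 55, -26  ⇒  Σ = 232
Signed area = Σ/2 = 116 (positive ⇒ counter-clockwise traversal).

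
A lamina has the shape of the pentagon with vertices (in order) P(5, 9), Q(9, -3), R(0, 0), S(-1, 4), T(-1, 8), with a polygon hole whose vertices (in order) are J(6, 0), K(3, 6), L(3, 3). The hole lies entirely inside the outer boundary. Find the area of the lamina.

70

Outer boundary:
Apply the surveyor's formula: 2A = Σ (x_i·y_{i+1} − x_{i+1}·y_i), indices taken mod 5.
Σ = (-96) + (0) + (0) + (-4) + (-49) = -149
Area = |Σ|/2 = 74.5.
Hole:
Apply the surveyor's formula: 2A = Σ (x_i·y_{i+1} − x_{i+1}·y_i), indices taken mod 3.
Cross-terms: 36, -9, -18  ⇒  Σ = 9
Area = |Σ|/2 = 4.5.
Net area = 74.5 − 4.5 = 70.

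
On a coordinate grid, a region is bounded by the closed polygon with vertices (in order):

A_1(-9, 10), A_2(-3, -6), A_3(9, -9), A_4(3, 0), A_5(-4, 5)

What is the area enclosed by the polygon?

106

Apply Gauss's area formula: 2A = Σ (x_i·y_{i+1} − x_{i+1}·y_i), indices taken mod 5.
A_1→A_2: (-9)(-6) − (-3)(10) = 84
A_2→A_3: (-3)(-9) − (9)(-6) = 81
A_3→A_4: (9)(0) − (3)(-9) = 27
A_4→A_5: (3)(5) − (-4)(0) = 15
A_5→A_1: (-4)(10) − (-9)(5) = 5
Σ = 212
Area = |Σ|/2 = 106.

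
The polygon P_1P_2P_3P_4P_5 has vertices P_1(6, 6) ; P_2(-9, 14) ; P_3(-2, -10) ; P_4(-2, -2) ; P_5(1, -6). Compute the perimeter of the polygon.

|P_1P_2| = √((-15)² + (8)²) = √289 = 17
|P_2P_3| = √((7)² + (-24)²) = √625 = 25
|P_3P_4| = √((0)² + (8)²) = √64 = 8
|P_4P_5| = √((3)² + (-4)²) = √25 = 5
|P_5P_1| = √((5)² + (12)²) = √169 = 13
Perimeter = 17 + 25 + 8 + 5 + 13 = 68.

68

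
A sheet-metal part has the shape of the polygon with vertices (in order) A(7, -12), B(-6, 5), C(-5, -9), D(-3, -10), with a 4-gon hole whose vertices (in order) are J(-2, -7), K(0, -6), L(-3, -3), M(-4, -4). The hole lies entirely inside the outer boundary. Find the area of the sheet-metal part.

78.5

Outer boundary:
A→B: (7)(5) − (-6)(-12) = -37
B→C: (-6)(-9) − (-5)(5) = 79
C→D: (-5)(-10) − (-3)(-9) = 23
D→A: (-3)(-12) − (7)(-10) = 106
Σ = 171
Area = |Σ|/2 = 85.5.
Hole:
Apply the surveyor's formula: 2A = Σ (x_i·y_{i+1} − x_{i+1}·y_i), indices taken mod 4.
Cross-terms: 12, -18, 0, 20  ⇒  Σ = 14
Area = |Σ|/2 = 7.
Net area = 85.5 − 7 = 78.5.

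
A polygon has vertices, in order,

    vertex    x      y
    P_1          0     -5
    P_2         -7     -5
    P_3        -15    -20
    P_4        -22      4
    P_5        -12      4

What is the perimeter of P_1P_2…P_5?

74

|P_1P_2| = √((-7)² + (0)²) = √49 = 7
|P_2P_3| = √((-8)² + (-15)²) = √289 = 17
|P_3P_4| = √((-7)² + (24)²) = √625 = 25
|P_4P_5| = √((10)² + (0)²) = √100 = 10
|P_5P_1| = √((12)² + (-9)²) = √225 = 15
Perimeter = 7 + 17 + 25 + 10 + 15 = 74.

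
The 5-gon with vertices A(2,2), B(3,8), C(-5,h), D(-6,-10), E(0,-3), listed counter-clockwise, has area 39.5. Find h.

The doubled signed area Σ (x_i y_{i+1} − x_{i+1} y_i) is linear in h.
With h=0 it equals 124; the coefficient of h is 9 (from the two edges through C).
So 9·h + 124 = 2·39.5 = 79 ⇒ h = -5.

-5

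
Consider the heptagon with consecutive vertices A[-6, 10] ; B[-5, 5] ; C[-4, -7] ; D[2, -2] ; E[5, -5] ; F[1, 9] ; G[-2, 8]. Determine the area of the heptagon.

Apply the surveyor's formula: 2A = Σ (x_i·y_{i+1} − x_{i+1}·y_i), indices taken mod 7.
Σ = (20) + (55) + (22) + (0) + (50) + (26) + (28) = 201
Area = |Σ|/2 = 100.5.

100.5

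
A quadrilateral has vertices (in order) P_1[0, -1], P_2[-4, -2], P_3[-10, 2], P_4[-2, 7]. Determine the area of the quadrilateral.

Apply the shoelace (surveyor's) formula: 2A = Σ (x_i·y_{i+1} − x_{i+1}·y_i), indices taken mod 4.
Cross-terms: -4, -28, -66, 2  ⇒  Σ = -96
Area = |Σ|/2 = 48.

48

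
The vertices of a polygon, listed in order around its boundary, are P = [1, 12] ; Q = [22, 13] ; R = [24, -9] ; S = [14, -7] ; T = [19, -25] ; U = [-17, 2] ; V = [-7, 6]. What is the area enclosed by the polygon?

792.5

Cross-terms: -251, -510, -42, -217, -387, -88, -90  ⇒  Σ = -1585
Area = |Σ|/2 = 792.5.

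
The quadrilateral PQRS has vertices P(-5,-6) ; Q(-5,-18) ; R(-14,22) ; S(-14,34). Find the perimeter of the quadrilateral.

106

|PQ| = √((0)² + (-12)²) = √144 = 12
|QR| = √((-9)² + (40)²) = √1681 = 41
|RS| = √((0)² + (12)²) = √144 = 12
|SP| = √((9)² + (-40)²) = √1681 = 41
Perimeter = 12 + 41 + 12 + 41 = 106.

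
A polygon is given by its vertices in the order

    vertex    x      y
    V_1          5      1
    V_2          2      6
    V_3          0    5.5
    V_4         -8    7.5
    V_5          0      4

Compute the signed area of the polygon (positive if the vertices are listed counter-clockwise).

Apply Gauss's area formula: 2A = Σ (x_i·y_{i+1} − x_{i+1}·y_i), indices taken mod 5.
Σ = (28) + (11) + (44) + (-32) + (-20) = 31
Signed area = Σ/2 = 15.5 (positive ⇒ counter-clockwise traversal).

15.5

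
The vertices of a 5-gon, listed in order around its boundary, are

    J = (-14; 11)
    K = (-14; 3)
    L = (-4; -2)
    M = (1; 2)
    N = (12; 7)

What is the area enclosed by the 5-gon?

Apply the shoelace formula: 2A = Σ (x_i·y_{i+1} − x_{i+1}·y_i), indices taken mod 5.
Σ = (112) + (40) + (-6) + (-17) + (230) = 359
Area = |Σ|/2 = 179.5.

179.5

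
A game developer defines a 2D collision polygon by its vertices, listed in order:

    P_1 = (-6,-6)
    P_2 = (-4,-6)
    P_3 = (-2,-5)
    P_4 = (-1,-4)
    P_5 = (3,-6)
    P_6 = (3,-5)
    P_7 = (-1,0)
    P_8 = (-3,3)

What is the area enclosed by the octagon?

36

Apply the shoelace formula: 2A = Σ (x_i·y_{i+1} − x_{i+1}·y_i), indices taken mod 8.
Σ = (12) + (8) + (3) + (18) + (3) + (-5) + (-3) + (36) = 72
Area = |Σ|/2 = 36.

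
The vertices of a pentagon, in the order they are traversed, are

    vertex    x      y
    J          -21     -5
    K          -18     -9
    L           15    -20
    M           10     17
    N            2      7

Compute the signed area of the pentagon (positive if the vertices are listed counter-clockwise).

Apply the shoelace formula: 2A = Σ (x_i·y_{i+1} − x_{i+1}·y_i), indices taken mod 5.
Cross-terms: 99, 495, 455, 36, 137  ⇒  Σ = 1222
Signed area = Σ/2 = 611 (positive ⇒ counter-clockwise traversal).

611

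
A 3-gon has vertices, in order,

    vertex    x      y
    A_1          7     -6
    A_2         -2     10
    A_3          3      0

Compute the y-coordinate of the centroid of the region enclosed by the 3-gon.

4/3

Apply the surveyor's formula. First the cross-terms c_i = x_i·y_{i+1} − x_{i+1}·y_i:
  58, -30, -18  ⇒  2A = 10, A = 5.
Then Σ (y_i + y_{i+1})·c_i = 40, so ȳ = 40 / (6·5) = 4/3.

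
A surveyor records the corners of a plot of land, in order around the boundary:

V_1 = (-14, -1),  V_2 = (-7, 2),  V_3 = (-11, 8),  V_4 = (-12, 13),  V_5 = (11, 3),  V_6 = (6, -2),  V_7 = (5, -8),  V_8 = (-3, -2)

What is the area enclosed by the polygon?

Apply the shoelace formula: 2A = Σ (x_i·y_{i+1} − x_{i+1}·y_i), indices taken mod 8.
V_1→V_2: (-14)(2) − (-7)(-1) = -35
V_2→V_3: (-7)(8) − (-11)(2) = -34
V_3→V_4: (-11)(13) − (-12)(8) = -47
V_4→V_5: (-12)(3) − (11)(13) = -179
V_5→V_6: (11)(-2) − (6)(3) = -40
V_6→V_7: (6)(-8) − (5)(-2) = -38
V_7→V_8: (5)(-2) − (-3)(-8) = -34
V_8→V_1: (-3)(-1) − (-14)(-2) = -25
Σ = -432
Area = |Σ|/2 = 216.

216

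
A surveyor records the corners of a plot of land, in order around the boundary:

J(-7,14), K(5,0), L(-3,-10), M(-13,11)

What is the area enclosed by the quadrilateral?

194

Apply the shoelace (surveyor's) formula: 2A = Σ (x_i·y_{i+1} − x_{i+1}·y_i), indices taken mod 4.
Σ = (-70) + (-50) + (-163) + (-105) = -388
Area = |Σ|/2 = 194.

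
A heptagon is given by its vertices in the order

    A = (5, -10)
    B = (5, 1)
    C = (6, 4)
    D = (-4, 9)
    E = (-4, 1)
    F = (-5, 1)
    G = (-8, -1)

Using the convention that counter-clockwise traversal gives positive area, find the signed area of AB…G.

Apply the surveyor's formula: 2A = Σ (x_i·y_{i+1} − x_{i+1}·y_i), indices taken mod 7.
A→B: (5)(1) − (5)(-10) = 55
B→C: (5)(4) − (6)(1) = 14
C→D: (6)(9) − (-4)(4) = 70
D→E: (-4)(1) − (-4)(9) = 32
E→F: (-4)(1) − (-5)(1) = 1
F→G: (-5)(-1) − (-8)(1) = 13
G→A: (-8)(-10) − (5)(-1) = 85
Σ = 270
Signed area = Σ/2 = 135 (positive ⇒ counter-clockwise traversal).

135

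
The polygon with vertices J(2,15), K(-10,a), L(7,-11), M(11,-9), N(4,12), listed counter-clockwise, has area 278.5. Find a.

The doubled signed area Σ (x_i y_{i+1} − x_{i+1} y_i) is linear in a.
With a=0 it equals 522; the coefficient of a is -5 (from the two edges through K).
So -5·a + 522 = 2·278.5 = 557 ⇒ a = -7.

-7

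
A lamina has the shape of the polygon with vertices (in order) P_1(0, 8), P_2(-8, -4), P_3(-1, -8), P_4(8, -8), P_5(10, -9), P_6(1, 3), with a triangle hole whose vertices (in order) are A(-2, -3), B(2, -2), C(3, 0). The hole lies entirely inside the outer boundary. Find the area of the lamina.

Outer boundary:
Apply the surveyor's formula: 2A = Σ (x_i·y_{i+1} − x_{i+1}·y_i), indices taken mod 6.
Cross-terms: 64, 60, 72, 8, 39, 8  ⇒  Σ = 251
Area = |Σ|/2 = 125.5.
Hole:
Apply Gauss's area formula: 2A = Σ (x_i·y_{i+1} − x_{i+1}·y_i), indices taken mod 3.
Cross-terms: 10, 6, -9  ⇒  Σ = 7
Area = |Σ|/2 = 3.5.
Net area = 125.5 − 3.5 = 122.

122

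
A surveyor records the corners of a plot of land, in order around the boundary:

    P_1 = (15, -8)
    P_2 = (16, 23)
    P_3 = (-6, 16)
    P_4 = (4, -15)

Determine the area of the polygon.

543

Cross-terms: 473, 394, 26, 193  ⇒  Σ = 1086
Area = |Σ|/2 = 543.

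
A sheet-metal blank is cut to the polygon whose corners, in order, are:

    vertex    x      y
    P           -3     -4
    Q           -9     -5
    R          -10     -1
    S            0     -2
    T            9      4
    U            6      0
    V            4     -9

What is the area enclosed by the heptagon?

Apply the surveyor's formula: 2A = Σ (x_i·y_{i+1} − x_{i+1}·y_i), indices taken mod 7.
Cross-terms: -21, -41, 20, 18, -24, -54, -43  ⇒  Σ = -145
Area = |Σ|/2 = 72.5.

72.5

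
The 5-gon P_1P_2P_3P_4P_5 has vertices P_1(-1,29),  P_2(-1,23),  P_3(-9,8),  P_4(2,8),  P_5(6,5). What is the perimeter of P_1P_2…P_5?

64

|P_1P_2| = √((0)² + (-6)²) = √36 = 6
|P_2P_3| = √((-8)² + (-15)²) = √289 = 17
|P_3P_4| = √((11)² + (0)²) = √121 = 11
|P_4P_5| = √((4)² + (-3)²) = √25 = 5
|P_5P_1| = √((-7)² + (24)²) = √625 = 25
Perimeter = 6 + 17 + 11 + 5 + 25 = 64.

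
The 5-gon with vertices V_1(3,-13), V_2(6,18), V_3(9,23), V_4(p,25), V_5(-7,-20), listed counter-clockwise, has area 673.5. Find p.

-16

Write out the shoelace sum; only the two edges meeting at V_4 involve p:
2·Area = [(9·25 − p·23) + (p·(-20) − (-7)·25)] + 259
       = -43·p + 659 = 1347
⇒ p = -16.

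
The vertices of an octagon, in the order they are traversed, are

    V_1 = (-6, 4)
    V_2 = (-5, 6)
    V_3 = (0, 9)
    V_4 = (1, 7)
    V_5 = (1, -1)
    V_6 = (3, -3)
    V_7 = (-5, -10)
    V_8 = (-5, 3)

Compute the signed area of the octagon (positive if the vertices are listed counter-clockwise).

Apply the surveyor's formula: 2A = Σ (x_i·y_{i+1} − x_{i+1}·y_i), indices taken mod 8.
Cross-terms: -16, -45, -9, -8, 0, -45, -65, -2  ⇒  Σ = -190
Signed area = Σ/2 = -95 (negative ⇒ clockwise traversal).

-95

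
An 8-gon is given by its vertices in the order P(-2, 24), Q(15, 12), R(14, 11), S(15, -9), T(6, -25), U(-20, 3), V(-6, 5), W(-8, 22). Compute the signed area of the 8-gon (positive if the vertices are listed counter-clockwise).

Apply the shoelace (surveyor's) formula: 2A = Σ (x_i·y_{i+1} − x_{i+1}·y_i), indices taken mod 8.
P→Q: (-2)(12) − (15)(24) = -384
Q→R: (15)(11) − (14)(12) = -3
R→S: (14)(-9) − (15)(11) = -291
S→T: (15)(-25) − (6)(-9) = -321
T→U: (6)(3) − (-20)(-25) = -482
U→V: (-20)(5) − (-6)(3) = -82
V→W: (-6)(22) − (-8)(5) = -92
W→P: (-8)(24) − (-2)(22) = -148
Σ = -1803
Signed area = Σ/2 = -901.5 (negative ⇒ clockwise traversal).

-901.5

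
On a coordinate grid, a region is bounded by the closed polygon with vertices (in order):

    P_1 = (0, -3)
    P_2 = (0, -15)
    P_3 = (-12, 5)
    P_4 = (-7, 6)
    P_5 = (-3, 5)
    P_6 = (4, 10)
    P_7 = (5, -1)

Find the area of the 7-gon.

176.5

P_1→P_2: (0)(-15) − (0)(-3) = 0
P_2→P_3: (0)(5) − (-12)(-15) = -180
P_3→P_4: (-12)(6) − (-7)(5) = -37
P_4→P_5: (-7)(5) − (-3)(6) = -17
P_5→P_6: (-3)(10) − (4)(5) = -50
P_6→P_7: (4)(-1) − (5)(10) = -54
P_7→P_1: (5)(-3) − (0)(-1) = -15
Σ = -353
Area = |Σ|/2 = 176.5.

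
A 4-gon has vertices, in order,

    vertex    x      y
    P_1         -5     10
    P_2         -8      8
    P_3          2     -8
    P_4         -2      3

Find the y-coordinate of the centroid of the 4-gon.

235/73

Apply the surveyor's formula. First the cross-terms c_i = x_i·y_{i+1} − x_{i+1}·y_i:
  40, 48, -10, -5  ⇒  2A = 73, A = 36.5.
Then Σ (y_i + y_{i+1})·c_i = 705, so ȳ = 705 / (6·36.5) = 235/73.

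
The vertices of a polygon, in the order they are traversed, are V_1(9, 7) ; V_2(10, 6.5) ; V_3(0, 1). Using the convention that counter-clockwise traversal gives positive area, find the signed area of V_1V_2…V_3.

Apply Gauss's area formula: 2A = Σ (x_i·y_{i+1} − x_{i+1}·y_i), indices taken mod 3.
V_1→V_2: (9)(6.5) − (10)(7) = -11.5
V_2→V_3: (10)(1) − (0)(6.5) = 10
V_3→V_1: (0)(7) − (9)(1) = -9
Σ = -10.5
Signed area = Σ/2 = -5.25 (negative ⇒ clockwise traversal).

-5.25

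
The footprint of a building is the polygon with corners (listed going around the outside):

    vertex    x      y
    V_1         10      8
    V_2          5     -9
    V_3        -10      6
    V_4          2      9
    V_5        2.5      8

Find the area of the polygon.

Apply Gauss's area formula: 2A = Σ (x_i·y_{i+1} − x_{i+1}·y_i), indices taken mod 5.
Cross-terms: -130, -60, -102, -6.5, -60  ⇒  Σ = -358.5
Area = |Σ|/2 = 179.25.

179.25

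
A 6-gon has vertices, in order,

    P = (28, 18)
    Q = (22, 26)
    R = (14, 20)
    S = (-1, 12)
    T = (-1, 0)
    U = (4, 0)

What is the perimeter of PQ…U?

84

|PQ| = √((-6)² + (8)²) = √100 = 10
|QR| = √((-8)² + (-6)²) = √100 = 10
|RS| = √((-15)² + (-8)²) = √289 = 17
|ST| = √((0)² + (-12)²) = √144 = 12
|TU| = √((5)² + (0)²) = √25 = 5
|UP| = √((24)² + (18)²) = √900 = 30
Perimeter = 10 + 10 + 17 + 12 + 5 + 30 = 84.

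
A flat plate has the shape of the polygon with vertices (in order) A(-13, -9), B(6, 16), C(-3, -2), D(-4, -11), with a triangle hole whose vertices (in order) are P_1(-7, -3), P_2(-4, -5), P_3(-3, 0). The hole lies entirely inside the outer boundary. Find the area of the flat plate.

91.5

Outer boundary:
A→B: (-13)(16) − (6)(-9) = -154
B→C: (6)(-2) − (-3)(16) = 36
C→D: (-3)(-11) − (-4)(-2) = 25
D→A: (-4)(-9) − (-13)(-11) = -107
Σ = -200
Area = |Σ|/2 = 100.
Hole:
Apply the shoelace formula: 2A = Σ (x_i·y_{i+1} − x_{i+1}·y_i), indices taken mod 3.
Σ = (23) + (-15) + (9) = 17
Area = |Σ|/2 = 8.5.
Net area = 100 − 8.5 = 91.5.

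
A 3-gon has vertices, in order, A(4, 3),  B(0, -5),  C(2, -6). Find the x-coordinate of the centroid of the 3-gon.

Apply Gauss's area formula. First the cross-terms c_i = x_i·y_{i+1} − x_{i+1}·y_i:
  -20, 10, 30  ⇒  2A = 20, A = 10.
Then Σ (x_i + x_{i+1})·c_i = 120, so x̄ = 120 / (6·10) = 2.

2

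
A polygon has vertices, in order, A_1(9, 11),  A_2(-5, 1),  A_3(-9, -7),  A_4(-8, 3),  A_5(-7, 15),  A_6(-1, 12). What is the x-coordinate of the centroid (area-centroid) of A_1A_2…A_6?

-356/131

Apply the shoelace formula. First the cross-terms c_i = x_i·y_{i+1} − x_{i+1}·y_i:
  64, 44, -83, -99, -69, -119  ⇒  2A = -262, A = -131.
Then Σ (x_i + x_{i+1})·c_i = 2136, so x̄ = 2136 / (6·(-131)) = -356/131.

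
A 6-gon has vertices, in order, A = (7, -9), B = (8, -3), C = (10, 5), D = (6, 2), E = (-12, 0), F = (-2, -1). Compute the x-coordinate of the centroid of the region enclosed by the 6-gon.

Apply the shoelace (surveyor's) formula. First the cross-terms c_i = x_i·y_{i+1} − x_{i+1}·y_i:
  51, 70, -10, 24, 12, 25  ⇒  2A = 172, A = 86.
Then Σ (x_i + x_{i+1})·c_i = 1678, so x̄ = 1678 / (6·86) = 839/258.

839/258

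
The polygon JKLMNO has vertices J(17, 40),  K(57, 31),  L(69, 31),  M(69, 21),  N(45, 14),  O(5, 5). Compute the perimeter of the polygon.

166

|JK| = √((40)² + (-9)²) = √1681 = 41
|KL| = √((12)² + (0)²) = √144 = 12
|LM| = √((0)² + (-10)²) = √100 = 10
|MN| = √((-24)² + (-7)²) = √625 = 25
|NO| = √((-40)² + (-9)²) = √1681 = 41
|OJ| = √((12)² + (35)²) = √1369 = 37
Perimeter = 41 + 12 + 10 + 25 + 41 + 37 = 166.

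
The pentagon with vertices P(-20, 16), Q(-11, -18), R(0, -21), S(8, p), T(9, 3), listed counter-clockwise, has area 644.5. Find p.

-14

Write out the shoelace sum; only the two edges meeting at S involve p:
2·Area = [(0·p − 8·(-21)) + (8·3 − 9·p)] + 971
       = -9·p + 1163 = 1289
⇒ p = -14.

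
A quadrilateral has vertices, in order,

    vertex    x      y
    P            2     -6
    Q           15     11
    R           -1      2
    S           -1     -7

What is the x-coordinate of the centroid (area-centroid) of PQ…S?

Apply the surveyor's formula. First the cross-terms c_i = x_i·y_{i+1} − x_{i+1}·y_i:
  112, 41, 9, 20  ⇒  2A = 182, A = 91.
Then Σ (x_i + x_{i+1})·c_i = 2480, so x̄ = 2480 / (6·91) = 1240/273.

1240/273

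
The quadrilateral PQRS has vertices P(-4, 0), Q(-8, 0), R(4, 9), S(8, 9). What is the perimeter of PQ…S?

|PQ| = √((-4)² + (0)²) = √16 = 4
|QR| = √((12)² + (9)²) = √225 = 15
|RS| = √((4)² + (0)²) = √16 = 4
|SP| = √((-12)² + (-9)²) = √225 = 15
Perimeter = 4 + 15 + 4 + 15 = 38.

38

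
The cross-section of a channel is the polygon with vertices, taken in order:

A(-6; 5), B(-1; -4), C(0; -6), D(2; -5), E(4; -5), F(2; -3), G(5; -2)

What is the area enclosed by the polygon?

39.5

Cross-terms: 29, 6, 12, 10, -2, 11, 13  ⇒  Σ = 79
Area = |Σ|/2 = 39.5.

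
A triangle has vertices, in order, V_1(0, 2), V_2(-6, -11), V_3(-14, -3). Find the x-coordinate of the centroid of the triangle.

-20/3

Apply the shoelace (surveyor's) formula. First the cross-terms c_i = x_i·y_{i+1} − x_{i+1}·y_i:
  12, -136, -28  ⇒  2A = -152, A = -76.
Then Σ (x_i + x_{i+1})·c_i = 3040, so x̄ = 3040 / (6·(-76)) = -20/3.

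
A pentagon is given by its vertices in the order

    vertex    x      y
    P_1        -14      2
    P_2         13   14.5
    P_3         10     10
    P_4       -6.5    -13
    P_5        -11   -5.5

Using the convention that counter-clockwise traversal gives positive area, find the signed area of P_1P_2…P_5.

-257.625

Cross-terms: -229, -15, -65, -107.25, -99  ⇒  Σ = -515.25
Signed area = Σ/2 = -257.625 (negative ⇒ clockwise traversal).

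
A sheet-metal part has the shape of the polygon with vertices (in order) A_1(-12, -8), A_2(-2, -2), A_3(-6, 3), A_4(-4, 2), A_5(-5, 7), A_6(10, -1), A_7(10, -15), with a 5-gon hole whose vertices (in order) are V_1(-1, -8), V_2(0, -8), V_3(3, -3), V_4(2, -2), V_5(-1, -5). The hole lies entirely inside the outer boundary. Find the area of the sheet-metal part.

235

Outer boundary:
Apply the shoelace (surveyor's) formula: 2A = Σ (x_i·y_{i+1} − x_{i+1}·y_i), indices taken mod 7.
Cross-terms: 8, -18, 0, -18, -65, -140, -260  ⇒  Σ = -493
Area = |Σ|/2 = 246.5.
Hole:
Cross-terms: 8, 24, 0, -12, 3  ⇒  Σ = 23
Area = |Σ|/2 = 11.5.
Net area = 246.5 − 11.5 = 235.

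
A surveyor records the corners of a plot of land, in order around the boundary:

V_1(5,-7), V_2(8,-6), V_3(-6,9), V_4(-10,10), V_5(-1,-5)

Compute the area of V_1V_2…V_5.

92

Apply the shoelace (surveyor's) formula: 2A = Σ (x_i·y_{i+1} − x_{i+1}·y_i), indices taken mod 5.
Σ = (26) + (36) + (30) + (60) + (32) = 184
Area = |Σ|/2 = 92.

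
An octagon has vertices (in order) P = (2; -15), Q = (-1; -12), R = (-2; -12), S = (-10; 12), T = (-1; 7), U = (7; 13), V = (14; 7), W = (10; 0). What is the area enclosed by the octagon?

334

Σ = (-39) + (-12) + (-144) + (-58) + (-62) + (-133) + (-70) + (-150) = -668
Area = |Σ|/2 = 334.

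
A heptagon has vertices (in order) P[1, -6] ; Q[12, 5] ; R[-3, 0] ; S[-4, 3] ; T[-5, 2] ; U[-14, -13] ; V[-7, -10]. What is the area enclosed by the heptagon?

142

Apply the shoelace formula: 2A = Σ (x_i·y_{i+1} − x_{i+1}·y_i), indices taken mod 7.
P→Q: (1)(5) − (12)(-6) = 77
Q→R: (12)(0) − (-3)(5) = 15
R→S: (-3)(3) − (-4)(0) = -9
S→T: (-4)(2) − (-5)(3) = 7
T→U: (-5)(-13) − (-14)(2) = 93
U→V: (-14)(-10) − (-7)(-13) = 49
V→P: (-7)(-6) − (1)(-10) = 52
Σ = 284
Area = |Σ|/2 = 142.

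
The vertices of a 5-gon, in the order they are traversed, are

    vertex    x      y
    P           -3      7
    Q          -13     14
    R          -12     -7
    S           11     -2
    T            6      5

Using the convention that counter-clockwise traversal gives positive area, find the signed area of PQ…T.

266.5

Σ = (49) + (259) + (101) + (67) + (57) = 533
Signed area = Σ/2 = 266.5 (positive ⇒ counter-clockwise traversal).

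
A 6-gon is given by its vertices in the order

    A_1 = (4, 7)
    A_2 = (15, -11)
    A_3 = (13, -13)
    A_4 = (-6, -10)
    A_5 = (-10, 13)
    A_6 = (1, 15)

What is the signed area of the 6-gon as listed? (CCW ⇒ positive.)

-401.5

Σ = (-149) + (-52) + (-208) + (-178) + (-163) + (-53) = -803
Signed area = Σ/2 = -401.5 (negative ⇒ clockwise traversal).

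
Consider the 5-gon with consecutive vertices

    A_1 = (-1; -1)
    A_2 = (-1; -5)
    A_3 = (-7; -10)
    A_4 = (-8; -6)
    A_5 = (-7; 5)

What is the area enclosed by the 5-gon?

64.5

A_1→A_2: (-1)(-5) − (-1)(-1) = 4
A_2→A_3: (-1)(-10) − (-7)(-5) = -25
A_3→A_4: (-7)(-6) − (-8)(-10) = -38
A_4→A_5: (-8)(5) − (-7)(-6) = -82
A_5→A_1: (-7)(-1) − (-1)(5) = 12
Σ = -129
Area = |Σ|/2 = 64.5.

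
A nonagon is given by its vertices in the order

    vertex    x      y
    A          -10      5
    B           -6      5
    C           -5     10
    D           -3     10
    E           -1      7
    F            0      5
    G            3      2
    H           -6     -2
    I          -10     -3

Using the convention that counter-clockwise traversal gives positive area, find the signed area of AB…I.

-91

Apply the shoelace formula: 2A = Σ (x_i·y_{i+1} − x_{i+1}·y_i), indices taken mod 9.
Cross-terms: -20, -35, -20, -11, -5, -15, 6, -2, -80  ⇒  Σ = -182
Signed area = Σ/2 = -91 (negative ⇒ clockwise traversal).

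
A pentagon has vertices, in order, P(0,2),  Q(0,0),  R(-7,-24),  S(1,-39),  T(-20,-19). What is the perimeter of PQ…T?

|PQ| = √((0)² + (-2)²) = √4 = 2
|QR| = √((-7)² + (-24)²) = √625 = 25
|RS| = √((8)² + (-15)²) = √289 = 17
|ST| = √((-21)² + (20)²) = √841 = 29
|TP| = √((20)² + (21)²) = √841 = 29
Perimeter = 2 + 25 + 17 + 29 + 29 = 102.

102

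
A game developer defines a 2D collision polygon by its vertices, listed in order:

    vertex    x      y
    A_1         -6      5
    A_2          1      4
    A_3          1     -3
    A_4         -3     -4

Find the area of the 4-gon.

44

Apply the shoelace formula: 2A = Σ (x_i·y_{i+1} − x_{i+1}·y_i), indices taken mod 4.
Σ = (-29) + (-7) + (-13) + (-39) = -88
Area = |Σ|/2 = 44.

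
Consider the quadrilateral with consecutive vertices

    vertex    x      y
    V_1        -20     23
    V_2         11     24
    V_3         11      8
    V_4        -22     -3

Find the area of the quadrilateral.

Σ = (-733) + (-176) + (143) + (-566) = -1332
Area = |Σ|/2 = 666.

666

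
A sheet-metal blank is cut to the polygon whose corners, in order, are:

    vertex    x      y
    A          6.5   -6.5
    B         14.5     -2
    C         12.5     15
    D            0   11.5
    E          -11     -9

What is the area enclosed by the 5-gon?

Apply the surveyor's formula: 2A = Σ (x_i·y_{i+1} − x_{i+1}·y_i), indices taken mod 5.
Cross-terms: 81.25, 242.5, 143.75, 126.5, 130  ⇒  Σ = 724
Area = |Σ|/2 = 362.

362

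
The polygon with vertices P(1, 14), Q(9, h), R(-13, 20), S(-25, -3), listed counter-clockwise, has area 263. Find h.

20

Write out the shoelace sum; only the two edges meeting at Q involve h:
2·Area = [(1·h − 9·14) + (9·20 − (-13)·h)] + 192
       = 14·h + 246 = 526
⇒ h = 20.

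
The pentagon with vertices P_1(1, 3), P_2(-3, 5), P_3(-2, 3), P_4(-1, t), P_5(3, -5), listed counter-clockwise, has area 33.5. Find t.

-6

The doubled signed area Σ (x_i y_{i+1} − x_{i+1} y_i) is linear in t.
With t=0 it equals 37; the coefficient of t is -5 (from the two edges through P_4).
So -5·t + 37 = 2·33.5 = 67 ⇒ t = -6.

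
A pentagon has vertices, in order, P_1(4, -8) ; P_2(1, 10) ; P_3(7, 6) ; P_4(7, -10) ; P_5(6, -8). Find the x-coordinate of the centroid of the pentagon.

Apply the surveyor's formula. First the cross-terms c_i = x_i·y_{i+1} − x_{i+1}·y_i:
  48, -64, -112, 4, -16  ⇒  2A = -140, A = -70.
Then Σ (x_i + x_{i+1})·c_i = -1948, so x̄ = -1948 / (6·(-70)) = 487/105.

487/105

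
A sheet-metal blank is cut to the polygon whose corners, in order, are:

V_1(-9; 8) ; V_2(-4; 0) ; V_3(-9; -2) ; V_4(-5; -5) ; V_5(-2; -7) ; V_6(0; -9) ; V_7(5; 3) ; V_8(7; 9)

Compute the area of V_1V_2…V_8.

Apply the shoelace formula: 2A = Σ (x_i·y_{i+1} − x_{i+1}·y_i), indices taken mod 8.
V_1→V_2: (-9)(0) − (-4)(8) = 32
V_2→V_3: (-4)(-2) − (-9)(0) = 8
V_3→V_4: (-9)(-5) − (-5)(-2) = 35
V_4→V_5: (-5)(-7) − (-2)(-5) = 25
V_5→V_6: (-2)(-9) − (0)(-7) = 18
V_6→V_7: (0)(3) − (5)(-9) = 45
V_7→V_8: (5)(9) − (7)(3) = 24
V_8→V_1: (7)(8) − (-9)(9) = 137
Σ = 324
Area = |Σ|/2 = 162.

162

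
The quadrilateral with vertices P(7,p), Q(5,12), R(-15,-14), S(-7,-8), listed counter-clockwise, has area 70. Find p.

The doubled signed area Σ (x_i y_{i+1} − x_{i+1} y_i) is linear in p.
With p=0 it equals 272; the coefficient of p is -12 (from the two edges through P).
So -12·p + 272 = 2·70 = 140 ⇒ p = 11.

11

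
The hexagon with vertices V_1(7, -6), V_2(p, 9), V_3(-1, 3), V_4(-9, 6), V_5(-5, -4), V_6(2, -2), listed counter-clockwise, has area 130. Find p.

Write out the shoelace sum; only the two edges meeting at V_2 involve p:
2·Area = [(7·9 − p·(-6)) + (p·3 − (-1)·9)] + 107
       = 9·p + 179 = 260
⇒ p = 9.

9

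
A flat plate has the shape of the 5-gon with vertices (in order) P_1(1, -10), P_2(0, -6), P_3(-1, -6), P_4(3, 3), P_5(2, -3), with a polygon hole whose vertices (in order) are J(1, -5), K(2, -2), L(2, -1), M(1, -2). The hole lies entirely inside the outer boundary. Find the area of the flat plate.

Outer boundary:
Apply the shoelace formula: 2A = Σ (x_i·y_{i+1} − x_{i+1}·y_i), indices taken mod 5.
P_1→P_2: (1)(-6) − (0)(-10) = -6
P_2→P_3: (0)(-6) − (-1)(-6) = -6
P_3→P_4: (-1)(3) − (3)(-6) = 15
P_4→P_5: (3)(-3) − (2)(3) = -15
P_5→P_1: (2)(-10) − (1)(-3) = -17
Σ = -29
Area = |Σ|/2 = 14.5.
Hole:
Apply the surveyor's formula: 2A = Σ (x_i·y_{i+1} − x_{i+1}·y_i), indices taken mod 4.
Cross-terms: 8, 2, -3, -3  ⇒  Σ = 4
Area = |Σ|/2 = 2.
Net area = 14.5 − 2 = 12.5.

12.5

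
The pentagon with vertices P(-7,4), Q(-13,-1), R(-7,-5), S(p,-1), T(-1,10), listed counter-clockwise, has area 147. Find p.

7

The doubled signed area Σ (x_i y_{i+1} − x_{i+1} y_i) is linear in p.
With p=0 it equals 189; the coefficient of p is 15 (from the two edges through S).
So 15·p + 189 = 2·147 = 294 ⇒ p = 7.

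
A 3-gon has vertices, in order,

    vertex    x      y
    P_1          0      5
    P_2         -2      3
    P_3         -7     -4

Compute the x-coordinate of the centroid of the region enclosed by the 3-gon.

Apply the shoelace formula. First the cross-terms c_i = x_i·y_{i+1} − x_{i+1}·y_i:
  10, 29, -35  ⇒  2A = 4, A = 2.
Then Σ (x_i + x_{i+1})·c_i = -36, so x̄ = -36 / (6·2) = -3.

-3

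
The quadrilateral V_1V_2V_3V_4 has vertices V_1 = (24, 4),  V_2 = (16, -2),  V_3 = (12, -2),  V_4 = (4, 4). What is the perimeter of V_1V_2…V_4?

|V_1V_2| = √((-8)² + (-6)²) = √100 = 10
|V_2V_3| = √((-4)² + (0)²) = √16 = 4
|V_3V_4| = √((-8)² + (6)²) = √100 = 10
|V_4V_1| = √((20)² + (0)²) = √400 = 20
Perimeter = 10 + 4 + 10 + 20 = 44.

44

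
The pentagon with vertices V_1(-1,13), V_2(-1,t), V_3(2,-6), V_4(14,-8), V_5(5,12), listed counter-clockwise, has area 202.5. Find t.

-11

The doubled signed area Σ (x_i y_{i+1} − x_{i+1} y_i) is linear in t.
With t=0 it equals 372; the coefficient of t is -3 (from the two edges through V_2).
So -3·t + 372 = 2·202.5 = 405 ⇒ t = -11.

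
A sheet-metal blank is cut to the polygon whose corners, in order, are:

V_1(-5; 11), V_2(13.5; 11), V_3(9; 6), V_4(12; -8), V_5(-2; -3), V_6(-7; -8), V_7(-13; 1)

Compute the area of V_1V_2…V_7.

335.75

V_1→V_2: (-5)(11) − (13.5)(11) = -203.5
V_2→V_3: (13.5)(6) − (9)(11) = -18
V_3→V_4: (9)(-8) − (12)(6) = -144
V_4→V_5: (12)(-3) − (-2)(-8) = -52
V_5→V_6: (-2)(-8) − (-7)(-3) = -5
V_6→V_7: (-7)(1) − (-13)(-8) = -111
V_7→V_1: (-13)(11) − (-5)(1) = -138
Σ = -671.5
Area = |Σ|/2 = 335.75.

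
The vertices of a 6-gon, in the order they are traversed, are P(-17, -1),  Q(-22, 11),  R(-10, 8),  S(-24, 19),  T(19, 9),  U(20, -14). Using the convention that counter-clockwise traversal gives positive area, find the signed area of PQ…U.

-777

Σ = (-209) + (-66) + (2) + (-577) + (-446) + (-258) = -1554
Signed area = Σ/2 = -777 (negative ⇒ clockwise traversal).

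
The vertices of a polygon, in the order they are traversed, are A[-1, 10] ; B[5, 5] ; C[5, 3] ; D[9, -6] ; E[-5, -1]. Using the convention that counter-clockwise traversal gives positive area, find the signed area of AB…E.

-106

Σ = (-55) + (-10) + (-57) + (-39) + (-51) = -212
Signed area = Σ/2 = -106 (negative ⇒ clockwise traversal).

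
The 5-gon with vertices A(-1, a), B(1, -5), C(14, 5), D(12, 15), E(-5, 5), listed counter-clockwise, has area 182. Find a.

Write out the shoelace sum; only the two edges meeting at A involve a:
2·Area = [((-5)·a − (-1)·5) + ((-1)·(-5) − 1·a)] + 360
       = -6·a + 370 = 364
⇒ a = 1.

1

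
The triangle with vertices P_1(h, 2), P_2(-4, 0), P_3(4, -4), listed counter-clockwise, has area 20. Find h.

2

Write out the shoelace sum; only the two edges meeting at P_1 involve h:
2·Area = [(4·2 − h·(-4)) + (h·0 − (-4)·2)] + 16
       = 4·h + 32 = 40
⇒ h = 2.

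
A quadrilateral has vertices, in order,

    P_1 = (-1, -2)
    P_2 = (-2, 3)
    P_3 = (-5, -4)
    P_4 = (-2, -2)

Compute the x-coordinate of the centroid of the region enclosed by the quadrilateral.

Apply the shoelace (surveyor's) formula. First the cross-terms c_i = x_i·y_{i+1} − x_{i+1}·y_i:
  -7, 23, 2, 2  ⇒  2A = 20, A = 10.
Then Σ (x_i + x_{i+1})·c_i = -160, so x̄ = -160 / (6·10) = -8/3.

-8/3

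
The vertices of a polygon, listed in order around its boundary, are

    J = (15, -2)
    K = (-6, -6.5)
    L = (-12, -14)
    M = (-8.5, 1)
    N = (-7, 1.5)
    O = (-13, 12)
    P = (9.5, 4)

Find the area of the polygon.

Apply the surveyor's formula: 2A = Σ (x_i·y_{i+1} − x_{i+1}·y_i), indices taken mod 7.
Σ = (-109.5) + (6) + (-131) + (-5.75) + (-64.5) + (-166) + (-79) = -549.75
Area = |Σ|/2 = 274.875.

274.875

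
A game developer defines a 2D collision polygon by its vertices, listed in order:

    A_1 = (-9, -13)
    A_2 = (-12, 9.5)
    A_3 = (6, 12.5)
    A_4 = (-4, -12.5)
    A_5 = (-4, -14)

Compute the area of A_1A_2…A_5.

A_1→A_2: (-9)(9.5) − (-12)(-13) = -241.5
A_2→A_3: (-12)(12.5) − (6)(9.5) = -207
A_3→A_4: (6)(-12.5) − (-4)(12.5) = -25
A_4→A_5: (-4)(-14) − (-4)(-12.5) = 6
A_5→A_1: (-4)(-13) − (-9)(-14) = -74
Σ = -541.5
Area = |Σ|/2 = 270.75.

270.75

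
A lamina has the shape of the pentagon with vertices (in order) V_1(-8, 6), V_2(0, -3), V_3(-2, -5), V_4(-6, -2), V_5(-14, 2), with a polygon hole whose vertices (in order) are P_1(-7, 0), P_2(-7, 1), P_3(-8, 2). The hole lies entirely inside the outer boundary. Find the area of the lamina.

57.5

Outer boundary:
Apply Gauss's area formula: 2A = Σ (x_i·y_{i+1} − x_{i+1}·y_i), indices taken mod 5.
V_1→V_2: (-8)(-3) − (0)(6) = 24
V_2→V_3: (0)(-5) − (-2)(-3) = -6
V_3→V_4: (-2)(-2) − (-6)(-5) = -26
V_4→V_5: (-6)(2) − (-14)(-2) = -40
V_5→V_1: (-14)(6) − (-8)(2) = -68
Σ = -116
Area = |Σ|/2 = 58.
Hole:
Apply the surveyor's formula: 2A = Σ (x_i·y_{i+1} − x_{i+1}·y_i), indices taken mod 3.
Σ = (-7) + (-6) + (14) = 1
Area = |Σ|/2 = 0.5.
Net area = 58 − 0.5 = 57.5.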